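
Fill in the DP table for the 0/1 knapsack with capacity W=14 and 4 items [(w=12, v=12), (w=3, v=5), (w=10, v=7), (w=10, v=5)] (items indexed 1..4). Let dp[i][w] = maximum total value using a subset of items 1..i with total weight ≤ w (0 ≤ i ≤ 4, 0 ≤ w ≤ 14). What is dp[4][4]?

i\w   0   1   2   3   4   5   6   7   8   9  10  11  12  13  14
  0   0   0   0   0   0   0   0   0   0   0   0   0   0   0   0
  1   0   0   0   0   0   0   0   0   0   0   0   0  12  12  12
  2   0   0   0   5   5   5   5   5   5   5   5   5  12  12  12
  3   0   0   0   5   5   5   5   5   5   5   7   7  12  12  12
  4   0   0   0   5   5   5   5   5   5   5   7   7  12  12  12

5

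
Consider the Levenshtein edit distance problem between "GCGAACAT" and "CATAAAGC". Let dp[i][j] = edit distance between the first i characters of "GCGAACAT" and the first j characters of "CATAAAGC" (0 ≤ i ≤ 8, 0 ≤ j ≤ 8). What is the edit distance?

   ''  C  A  T  A  A  A  G  C
''  0  1  2  3  4  5  6  7  8
 G  1  1  2  3  4  5  6  6  7
 C  2  1  2  3  4  5  6  7  6
 G  3  2  2  3  4  5  6  6  7
 A  4  3  2  3  3  4  5  6  7
 A  5  4  3  3  3  3  4  5  6
 C  6  5  4  4  4  4  4  5  5
 A  7  6  5  5  4  4  4  5  6
 T  8  7  6  5  5  5  5  5  6

6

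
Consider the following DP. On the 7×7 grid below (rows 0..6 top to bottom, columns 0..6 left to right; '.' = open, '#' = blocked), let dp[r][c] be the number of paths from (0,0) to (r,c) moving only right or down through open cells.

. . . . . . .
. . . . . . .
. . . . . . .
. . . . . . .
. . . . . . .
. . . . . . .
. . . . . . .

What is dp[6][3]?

84

r\c   0   1   2   3   4   5   6
  0   1   1   1   1   1   1   1
  1   1   2   3   4   5   6   7
  2   1   3   6  10  15  21  28
  3   1   4  10  20  35  56  84
  4   1   5  15  35  70 126 210
  5   1   6  21  56 126 252 462
  6   1   7  28  84 210 462 924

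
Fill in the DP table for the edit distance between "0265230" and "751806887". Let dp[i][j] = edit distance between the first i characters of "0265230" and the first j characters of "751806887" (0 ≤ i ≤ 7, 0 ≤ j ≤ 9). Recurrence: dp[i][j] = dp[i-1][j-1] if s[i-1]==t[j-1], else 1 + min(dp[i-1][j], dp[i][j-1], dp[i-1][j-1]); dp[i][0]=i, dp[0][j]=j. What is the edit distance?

   ''  7  5  1  8  0  6  8  8  7
''  0  1  2  3  4  5  6  7  8  9
 0  1  1  2  3  4  4  5  6  7  8
 2  2  2  2  3  4  5  5  6  7  8
 6  3  3  3  3  4  5  5  6  7  8
 5  4  4  3  4  4  5  6  6  7  8
 2  5  5  4  4  5  5  6  7  7  8
 3  6  6  5  5  5  6  6  7  8  8
 0  7  7  6  6  6  5  6  7  8  9

9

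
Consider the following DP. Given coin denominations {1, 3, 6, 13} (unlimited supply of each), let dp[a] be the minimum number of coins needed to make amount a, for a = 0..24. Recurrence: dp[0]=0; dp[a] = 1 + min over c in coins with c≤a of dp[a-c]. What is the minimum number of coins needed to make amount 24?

4

 a  0  1  2  3  4  5  6  7  8  9 10 11 12 13 14 15 16 17 18 19 20 21 22 23 24
dp  0  1  2  1  2  3  1  2  3  2  3  4  2  1  2  3  2  3  3  2  3  4  3  4  4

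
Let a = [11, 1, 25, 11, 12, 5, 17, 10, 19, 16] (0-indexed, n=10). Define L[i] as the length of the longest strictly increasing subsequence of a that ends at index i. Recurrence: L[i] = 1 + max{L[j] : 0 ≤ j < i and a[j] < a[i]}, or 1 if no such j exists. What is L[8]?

5

   i    0    1    2    3    4    5    6    7    8    9
a[i]   11    1   25   11   12    5   17   10   19   16
L[i]    1    1    2    2    3    2    4    3    5    4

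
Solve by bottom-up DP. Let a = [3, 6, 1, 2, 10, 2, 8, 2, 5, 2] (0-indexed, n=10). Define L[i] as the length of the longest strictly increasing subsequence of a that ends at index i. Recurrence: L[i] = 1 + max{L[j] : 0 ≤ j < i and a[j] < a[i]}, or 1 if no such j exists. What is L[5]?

2

   i    0    1    2    3    4    5    6    7    8    9
a[i]    3    6    1    2   10    2    8    2    5    2
L[i]    1    2    1    2    3    2    3    2    3    2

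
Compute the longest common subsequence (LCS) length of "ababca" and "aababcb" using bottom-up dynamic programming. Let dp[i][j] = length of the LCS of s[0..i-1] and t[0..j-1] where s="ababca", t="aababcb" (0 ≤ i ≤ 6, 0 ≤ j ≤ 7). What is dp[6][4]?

   ''  a  a  b  a  b  c  b
''  0  0  0  0  0  0  0  0
 a  0  1  1  1  1  1  1  1
 b  0  1  1  2  2  2  2  2
 a  0  1  2  2  3  3  3  3
 b  0  1  2  3  3  4  4  4
 c  0  1  2  3  3  4  5  5
 a  0  1  2  3  4  4  5  5

4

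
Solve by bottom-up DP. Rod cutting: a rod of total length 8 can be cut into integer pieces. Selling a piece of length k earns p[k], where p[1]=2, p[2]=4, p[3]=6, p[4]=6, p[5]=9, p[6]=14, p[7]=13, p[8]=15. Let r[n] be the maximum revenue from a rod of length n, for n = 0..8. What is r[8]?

   n    0    1    2    3    4    5    6    7    8
r[n]    0    2    4    6    8   10   14   16   18

18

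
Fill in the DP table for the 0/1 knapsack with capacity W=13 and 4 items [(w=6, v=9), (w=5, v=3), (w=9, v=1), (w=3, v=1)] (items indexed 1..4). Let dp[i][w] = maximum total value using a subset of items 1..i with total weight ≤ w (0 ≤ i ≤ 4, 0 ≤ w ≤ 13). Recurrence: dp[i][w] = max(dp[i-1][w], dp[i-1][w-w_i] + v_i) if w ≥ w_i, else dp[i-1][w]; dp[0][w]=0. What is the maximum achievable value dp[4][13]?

12

i\w   0   1   2   3   4   5   6   7   8   9  10  11  12  13
  0   0   0   0   0   0   0   0   0   0   0   0   0   0   0
  1   0   0   0   0   0   0   9   9   9   9   9   9   9   9
  2   0   0   0   0   0   3   9   9   9   9   9  12  12  12
  3   0   0   0   0   0   3   9   9   9   9   9  12  12  12
  4   0   0   0   1   1   3   9   9   9  10  10  12  12  12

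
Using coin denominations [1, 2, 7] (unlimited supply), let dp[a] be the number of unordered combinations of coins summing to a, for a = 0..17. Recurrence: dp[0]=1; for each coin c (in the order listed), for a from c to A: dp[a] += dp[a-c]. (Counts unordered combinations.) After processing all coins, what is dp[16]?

16

after  coin     0     1     2     3     4     5     6     7     8     9    10    11    12    13    14    15    16    17
          1     1     1     1     1     1     1     1     1     1     1     1     1     1     1     1     1     1     1
          2     1     1     2     2     3     3     4     4     5     5     6     6     7     7     8     8     9     9
          7     1     1     2     2     3     3     4     5     6     7     8     9    10    11    13    14    16    17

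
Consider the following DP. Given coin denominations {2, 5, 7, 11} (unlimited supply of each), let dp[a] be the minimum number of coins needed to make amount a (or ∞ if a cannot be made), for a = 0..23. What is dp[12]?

 a  0  1  2  3  4  5  6  7  8  9 10 11 12 13 14 15 16 17 18 19 20 21 22 23
dp  0  -  1  -  2  1  3  1  4  2  2  1  2  2  2  3  2  3  2  3  3  3  2  3
(- denotes ∞ / unreachable)

2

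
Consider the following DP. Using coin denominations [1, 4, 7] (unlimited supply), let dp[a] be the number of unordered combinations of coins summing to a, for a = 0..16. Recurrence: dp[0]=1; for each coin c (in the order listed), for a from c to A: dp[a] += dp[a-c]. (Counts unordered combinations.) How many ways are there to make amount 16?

9

after  coin     0     1     2     3     4     5     6     7     8     9    10    11    12    13    14    15    16
          1     1     1     1     1     1     1     1     1     1     1     1     1     1     1     1     1     1
          4     1     1     1     1     2     2     2     2     3     3     3     3     4     4     4     4     5
          7     1     1     1     1     2     2     2     3     4     4     4     5     6     6     7     8     9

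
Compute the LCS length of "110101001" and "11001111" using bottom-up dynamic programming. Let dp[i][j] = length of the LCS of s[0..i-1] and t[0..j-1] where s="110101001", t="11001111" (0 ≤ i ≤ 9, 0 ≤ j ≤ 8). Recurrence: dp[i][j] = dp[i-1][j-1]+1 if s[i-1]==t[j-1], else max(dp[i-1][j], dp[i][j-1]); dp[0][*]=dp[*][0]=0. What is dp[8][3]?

3

   ''  1  1  0  0  1  1  1  1
''  0  0  0  0  0  0  0  0  0
 1  0  1  1  1  1  1  1  1  1
 1  0  1  2  2  2  2  2  2  2
 0  0  1  2  3  3  3  3  3  3
 1  0  1  2  3  3  4  4  4  4
 0  0  1  2  3  4  4  4  4  4
 1  0  1  2  3  4  5  5  5  5
 0  0  1  2  3  4  5  5  5  5
 0  0  1  2  3  4  5  5  5  5
 1  0  1  2  3  4  5  6  6  6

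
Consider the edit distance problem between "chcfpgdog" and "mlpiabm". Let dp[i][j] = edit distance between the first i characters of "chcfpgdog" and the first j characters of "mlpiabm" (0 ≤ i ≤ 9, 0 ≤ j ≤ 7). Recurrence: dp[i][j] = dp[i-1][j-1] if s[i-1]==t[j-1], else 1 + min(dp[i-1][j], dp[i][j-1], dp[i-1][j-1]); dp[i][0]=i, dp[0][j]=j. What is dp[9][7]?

   ''  m  l  p  i  a  b  m
''  0  1  2  3  4  5  6  7
 c  1  1  2  3  4  5  6  7
 h  2  2  2  3  4  5  6  7
 c  3  3  3  3  4  5  6  7
 f  4  4  4  4  4  5  6  7
 p  5  5  5  4  5  5  6  7
 g  6  6  6  5  5  6  6  7
 d  7  7  7  6  6  6  7  7
 o  8  8  8  7  7  7  7  8
 g  9  9  9  8  8  8  8  8

8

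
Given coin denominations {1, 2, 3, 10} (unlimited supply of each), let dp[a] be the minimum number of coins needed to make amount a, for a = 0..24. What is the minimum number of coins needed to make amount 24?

 a  0  1  2  3  4  5  6  7  8  9 10 11 12 13 14 15 16 17 18 19 20 21 22 23 24
dp  0  1  1  1  2  2  2  3  3  3  1  2  2  2  3  3  3  4  4  4  2  3  3  3  4

4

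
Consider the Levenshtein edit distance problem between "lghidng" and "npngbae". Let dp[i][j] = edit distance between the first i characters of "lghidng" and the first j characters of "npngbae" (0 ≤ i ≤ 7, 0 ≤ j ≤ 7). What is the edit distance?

7

   ''  n  p  n  g  b  a  e
''  0  1  2  3  4  5  6  7
 l  1  1  2  3  4  5  6  7
 g  2  2  2  3  3  4  5  6
 h  3  3  3  3  4  4  5  6
 i  4  4  4  4  4  5  5  6
 d  5  5  5  5  5  5  6  6
 n  6  5  6  5  6  6  6  7
 g  7  6  6  6  5  6  7  7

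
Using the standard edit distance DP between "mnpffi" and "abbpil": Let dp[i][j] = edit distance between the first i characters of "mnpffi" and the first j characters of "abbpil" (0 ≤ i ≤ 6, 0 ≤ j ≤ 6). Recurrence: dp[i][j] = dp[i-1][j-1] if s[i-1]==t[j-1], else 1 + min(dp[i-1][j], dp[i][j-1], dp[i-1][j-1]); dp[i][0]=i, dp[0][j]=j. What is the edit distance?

6

   ''  a  b  b  p  i  l
''  0  1  2  3  4  5  6
 m  1  1  2  3  4  5  6
 n  2  2  2  3  4  5  6
 p  3  3  3  3  3  4  5
 f  4  4  4  4  4  4  5
 f  5  5  5  5  5  5  5
 i  6  6  6  6  6  5  6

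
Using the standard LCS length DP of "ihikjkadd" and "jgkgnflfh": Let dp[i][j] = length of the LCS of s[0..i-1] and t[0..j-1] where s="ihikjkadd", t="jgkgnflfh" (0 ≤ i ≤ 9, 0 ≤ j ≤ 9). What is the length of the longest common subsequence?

2

   ''  j  g  k  g  n  f  l  f  h
''  0  0  0  0  0  0  0  0  0  0
 i  0  0  0  0  0  0  0  0  0  0
 h  0  0  0  0  0  0  0  0  0  1
 i  0  0  0  0  0  0  0  0  0  1
 k  0  0  0  1  1  1  1  1  1  1
 j  0  1  1  1  1  1  1  1  1  1
 k  0  1  1  2  2  2  2  2  2  2
 a  0  1  1  2  2  2  2  2  2  2
 d  0  1  1  2  2  2  2  2  2  2
 d  0  1  1  2  2  2  2  2  2  2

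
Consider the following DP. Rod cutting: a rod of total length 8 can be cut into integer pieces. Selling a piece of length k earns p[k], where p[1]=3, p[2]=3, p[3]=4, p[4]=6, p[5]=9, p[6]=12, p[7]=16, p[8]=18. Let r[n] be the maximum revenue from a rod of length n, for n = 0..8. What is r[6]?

18

   n    0    1    2    3    4    5    6    7    8
r[n]    0    3    6    9   12   15   18   21   24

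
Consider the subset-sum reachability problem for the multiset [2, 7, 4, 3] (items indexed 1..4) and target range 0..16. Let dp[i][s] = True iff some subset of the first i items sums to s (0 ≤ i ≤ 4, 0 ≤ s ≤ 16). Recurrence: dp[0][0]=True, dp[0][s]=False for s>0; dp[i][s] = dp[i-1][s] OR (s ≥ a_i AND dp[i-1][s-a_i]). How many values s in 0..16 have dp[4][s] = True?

i\s   0   1   2   3   4   5   6   7   8   9  10  11  12  13  14  15  16
  0   T   F   F   F   F   F   F   F   F   F   F   F   F   F   F   F   F
  1   T   F   T   F   F   F   F   F   F   F   F   F   F   F   F   F   F
  2   T   F   T   F   F   F   F   T   F   T   F   F   F   F   F   F   F
  3   T   F   T   F   T   F   T   T   F   T   F   T   F   T   F   F   F
  4   T   F   T   T   T   T   T   T   F   T   T   T   T   T   T   F   T

14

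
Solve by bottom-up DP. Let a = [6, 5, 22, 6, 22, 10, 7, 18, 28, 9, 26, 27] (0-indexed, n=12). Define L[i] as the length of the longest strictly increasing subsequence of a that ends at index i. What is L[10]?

   i    0    1    2    3    4    5    6    7    8    9   10   11
a[i]    6    5   22    6   22   10    7   18   28    9   26   27
L[i]    1    1    2    2    3    3    3    4    5    4    5    6

5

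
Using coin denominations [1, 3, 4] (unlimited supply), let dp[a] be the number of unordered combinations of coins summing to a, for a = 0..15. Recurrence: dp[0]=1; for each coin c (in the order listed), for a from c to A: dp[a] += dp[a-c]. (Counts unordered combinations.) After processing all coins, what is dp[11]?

after  coin     0     1     2     3     4     5     6     7     8     9    10    11    12    13    14    15
          1     1     1     1     1     1     1     1     1     1     1     1     1     1     1     1     1
          3     1     1     1     2     2     2     3     3     3     4     4     4     5     5     5     6
          4     1     1     1     2     3     3     4     5     6     7     8     9    11    12    13    15

9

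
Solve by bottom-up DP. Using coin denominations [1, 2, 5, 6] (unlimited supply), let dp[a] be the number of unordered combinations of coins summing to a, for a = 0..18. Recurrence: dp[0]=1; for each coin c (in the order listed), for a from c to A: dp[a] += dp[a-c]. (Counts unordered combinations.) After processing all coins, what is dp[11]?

after  coin     0     1     2     3     4     5     6     7     8     9    10    11    12    13    14    15    16    17    18
          1     1     1     1     1     1     1     1     1     1     1     1     1     1     1     1     1     1     1     1
          2     1     1     2     2     3     3     4     4     5     5     6     6     7     7     8     8     9     9    10
          5     1     1     2     2     3     4     5     6     7     8    10    11    13    14    16    18    20    22    24
          6     1     1     2     2     3     4     6     7     9    10    13    15    19    21    25    28    33    37    43

15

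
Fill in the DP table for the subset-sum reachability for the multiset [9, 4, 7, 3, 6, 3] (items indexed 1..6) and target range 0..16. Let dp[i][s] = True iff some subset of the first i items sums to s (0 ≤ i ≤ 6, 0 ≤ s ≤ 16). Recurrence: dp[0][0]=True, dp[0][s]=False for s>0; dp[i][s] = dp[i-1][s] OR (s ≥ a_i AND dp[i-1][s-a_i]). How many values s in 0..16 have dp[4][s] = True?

i\s   0   1   2   3   4   5   6   7   8   9  10  11  12  13  14  15  16
  0   T   F   F   F   F   F   F   F   F   F   F   F   F   F   F   F   F
  1   T   F   F   F   F   F   F   F   F   T   F   F   F   F   F   F   F
  2   T   F   F   F   T   F   F   F   F   T   F   F   F   T   F   F   F
  3   T   F   F   F   T   F   F   T   F   T   F   T   F   T   F   F   T
  4   T   F   F   T   T   F   F   T   F   T   T   T   T   T   T   F   T
  5   T   F   F   T   T   F   T   T   F   T   T   T   T   T   T   T   T
  6   T   F   F   T   T   F   T   T   F   T   T   T   T   T   T   T   T

11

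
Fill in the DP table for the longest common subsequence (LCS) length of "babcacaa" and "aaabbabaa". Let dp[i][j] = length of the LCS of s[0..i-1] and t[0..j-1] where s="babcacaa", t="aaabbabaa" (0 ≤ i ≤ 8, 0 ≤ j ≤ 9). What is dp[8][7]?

4

   ''  a  a  a  b  b  a  b  a  a
''  0  0  0  0  0  0  0  0  0  0
 b  0  0  0  0  1  1  1  1  1  1
 a  0  1  1  1  1  1  2  2  2  2
 b  0  1  1  1  2  2  2  3  3  3
 c  0  1  1  1  2  2  2  3  3  3
 a  0  1  2  2  2  2  3  3  4  4
 c  0  1  2  2  2  2  3  3  4  4
 a  0  1  2  3  3  3  3  3  4  5
 a  0  1  2  3  3  3  4  4  4  5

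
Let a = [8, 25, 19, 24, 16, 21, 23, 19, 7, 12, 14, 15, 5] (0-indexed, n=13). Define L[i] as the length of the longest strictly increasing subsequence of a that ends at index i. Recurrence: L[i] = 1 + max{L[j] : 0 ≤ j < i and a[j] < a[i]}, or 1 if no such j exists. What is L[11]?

   i    0    1    2    3    4    5    6    7    8    9   10   11   12
a[i]    8   25   19   24   16   21   23   19    7   12   14   15    5
L[i]    1    2    2    3    2    3    4    3    1    2    3    4    1

4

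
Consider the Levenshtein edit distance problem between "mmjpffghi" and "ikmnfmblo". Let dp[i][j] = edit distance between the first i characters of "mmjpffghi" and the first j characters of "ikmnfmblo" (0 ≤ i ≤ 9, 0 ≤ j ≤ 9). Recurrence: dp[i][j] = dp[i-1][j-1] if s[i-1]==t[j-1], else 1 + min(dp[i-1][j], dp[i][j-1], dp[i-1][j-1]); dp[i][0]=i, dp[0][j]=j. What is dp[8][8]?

   ''  i  k  m  n  f  m  b  l  o
''  0  1  2  3  4  5  6  7  8  9
 m  1  1  2  2  3  4  5  6  7  8
 m  2  2  2  2  3  4  4  5  6  7
 j  3  3  3  3  3  4  5  5  6  7
 p  4  4  4  4  4  4  5  6  6  7
 f  5  5  5  5  5  4  5  6  7  7
 f  6  6  6  6  6  5  5  6  7  8
 g  7  7  7  7  7  6  6  6  7  8
 h  8  8  8  8  8  7  7  7  7  8
 i  9  8  9  9  9  8  8  8  8  8

7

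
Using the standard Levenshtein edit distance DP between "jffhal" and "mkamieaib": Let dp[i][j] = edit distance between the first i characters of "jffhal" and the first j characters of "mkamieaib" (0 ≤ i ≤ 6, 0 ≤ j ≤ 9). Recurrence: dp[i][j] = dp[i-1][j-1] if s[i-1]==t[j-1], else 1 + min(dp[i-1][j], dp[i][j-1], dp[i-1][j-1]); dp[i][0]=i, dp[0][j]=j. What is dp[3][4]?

   ''  m  k  a  m  i  e  a  i  b
''  0  1  2  3  4  5  6  7  8  9
 j  1  1  2  3  4  5  6  7  8  9
 f  2  2  2  3  4  5  6  7  8  9
 f  3  3  3  3  4  5  6  7  8  9
 h  4  4  4  4  4  5  6  7  8  9
 a  5  5  5  4  5  5  6  6  7  8
 l  6  6  6  5  5  6  6  7  7  8

4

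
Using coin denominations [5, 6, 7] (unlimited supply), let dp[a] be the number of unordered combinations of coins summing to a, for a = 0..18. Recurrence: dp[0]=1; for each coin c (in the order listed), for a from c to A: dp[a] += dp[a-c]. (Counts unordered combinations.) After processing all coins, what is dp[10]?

after  coin     0     1     2     3     4     5     6     7     8     9    10    11    12    13    14    15    16    17    18
          5     1     0     0     0     0     1     0     0     0     0     1     0     0     0     0     1     0     0     0
          6     1     0     0     0     0     1     1     0     0     0     1     1     1     0     0     1     1     1     1
          7     1     0     0     0     0     1     1     1     0     0     1     1     2     1     1     1     1     2     2

1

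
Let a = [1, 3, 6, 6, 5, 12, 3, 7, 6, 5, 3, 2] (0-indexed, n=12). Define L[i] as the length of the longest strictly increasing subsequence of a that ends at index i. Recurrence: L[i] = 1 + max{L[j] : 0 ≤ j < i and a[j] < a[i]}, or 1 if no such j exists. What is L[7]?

   i    0    1    2    3    4    5    6    7    8    9   10   11
a[i]    1    3    6    6    5   12    3    7    6    5    3    2
L[i]    1    2    3    3    3    4    2    4    4    3    2    2

4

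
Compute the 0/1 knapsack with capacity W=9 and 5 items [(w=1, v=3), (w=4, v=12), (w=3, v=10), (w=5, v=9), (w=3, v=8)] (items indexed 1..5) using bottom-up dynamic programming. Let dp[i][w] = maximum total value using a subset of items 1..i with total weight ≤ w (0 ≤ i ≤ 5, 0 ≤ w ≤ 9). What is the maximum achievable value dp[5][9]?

25

i\w   0   1   2   3   4   5   6   7   8   9
  0   0   0   0   0   0   0   0   0   0   0
  1   0   3   3   3   3   3   3   3   3   3
  2   0   3   3   3  12  15  15  15  15  15
  3   0   3   3  10  13  15  15  22  25  25
  4   0   3   3  10  13  15  15  22  25  25
  5   0   3   3  10  13  15  18  22  25  25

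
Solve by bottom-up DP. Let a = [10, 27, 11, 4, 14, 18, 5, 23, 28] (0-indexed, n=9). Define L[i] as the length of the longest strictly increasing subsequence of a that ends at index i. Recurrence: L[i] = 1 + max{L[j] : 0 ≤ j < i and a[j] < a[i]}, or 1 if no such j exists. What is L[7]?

   i    0    1    2    3    4    5    6    7    8
a[i]   10   27   11    4   14   18    5   23   28
L[i]    1    2    2    1    3    4    2    5    6

5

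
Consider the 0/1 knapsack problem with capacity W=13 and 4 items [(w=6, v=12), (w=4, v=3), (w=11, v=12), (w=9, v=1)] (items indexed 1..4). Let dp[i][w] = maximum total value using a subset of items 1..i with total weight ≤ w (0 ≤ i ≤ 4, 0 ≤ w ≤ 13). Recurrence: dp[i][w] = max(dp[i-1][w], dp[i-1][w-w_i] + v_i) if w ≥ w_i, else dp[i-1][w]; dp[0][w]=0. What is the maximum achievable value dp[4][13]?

15

i\w   0   1   2   3   4   5   6   7   8   9  10  11  12  13
  0   0   0   0   0   0   0   0   0   0   0   0   0   0   0
  1   0   0   0   0   0   0  12  12  12  12  12  12  12  12
  2   0   0   0   0   3   3  12  12  12  12  15  15  15  15
  3   0   0   0   0   3   3  12  12  12  12  15  15  15  15
  4   0   0   0   0   3   3  12  12  12  12  15  15  15  15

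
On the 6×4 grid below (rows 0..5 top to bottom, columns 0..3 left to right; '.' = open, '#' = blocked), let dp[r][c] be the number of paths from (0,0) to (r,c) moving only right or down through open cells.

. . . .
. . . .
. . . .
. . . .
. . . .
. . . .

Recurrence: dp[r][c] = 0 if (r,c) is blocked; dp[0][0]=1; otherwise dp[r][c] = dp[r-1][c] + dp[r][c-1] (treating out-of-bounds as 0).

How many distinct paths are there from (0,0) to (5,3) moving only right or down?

56

r\c   0   1   2   3
  0   1   1   1   1
  1   1   2   3   4
  2   1   3   6  10
  3   1   4  10  20
  4   1   5  15  35
  5   1   6  21  56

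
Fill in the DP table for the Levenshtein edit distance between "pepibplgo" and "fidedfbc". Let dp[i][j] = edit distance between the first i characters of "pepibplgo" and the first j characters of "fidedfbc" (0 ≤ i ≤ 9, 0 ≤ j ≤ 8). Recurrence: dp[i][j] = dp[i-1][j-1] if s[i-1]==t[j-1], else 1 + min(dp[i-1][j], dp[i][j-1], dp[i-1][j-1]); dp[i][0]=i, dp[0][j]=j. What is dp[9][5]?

   ''  f  i  d  e  d  f  b  c
''  0  1  2  3  4  5  6  7  8
 p  1  1  2  3  4  5  6  7  8
 e  2  2  2  3  3  4  5  6  7
 p  3  3  3  3  4  4  5  6  7
 i  4  4  3  4  4  5  5  6  7
 b  5  5  4  4  5  5  6  5  6
 p  6  6  5  5  5  6  6  6  6
 l  7  7  6  6  6  6  7  7  7
 g  8  8  7  7  7  7  7  8  8
 o  9  9  8  8  8  8  8  8  9

8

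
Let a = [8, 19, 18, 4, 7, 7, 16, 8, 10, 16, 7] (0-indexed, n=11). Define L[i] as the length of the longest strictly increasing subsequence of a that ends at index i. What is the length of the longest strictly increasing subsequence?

5

   i    0    1    2    3    4    5    6    7    8    9   10
a[i]    8   19   18    4    7    7   16    8   10   16    7
L[i]    1    2    2    1    2    2    3    3    4    5    2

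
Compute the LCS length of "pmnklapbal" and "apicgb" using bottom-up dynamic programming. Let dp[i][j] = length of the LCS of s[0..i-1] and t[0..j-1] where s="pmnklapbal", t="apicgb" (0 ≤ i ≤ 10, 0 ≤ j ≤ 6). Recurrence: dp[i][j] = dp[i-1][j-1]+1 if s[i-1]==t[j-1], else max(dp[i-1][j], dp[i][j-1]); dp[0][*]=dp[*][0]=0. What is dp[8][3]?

   ''  a  p  i  c  g  b
''  0  0  0  0  0  0  0
 p  0  0  1  1  1  1  1
 m  0  0  1  1  1  1  1
 n  0  0  1  1  1  1  1
 k  0  0  1  1  1  1  1
 l  0  0  1  1  1  1  1
 a  0  1  1  1  1  1  1
 p  0  1  2  2  2  2  2
 b  0  1  2  2  2  2  3
 a  0  1  2  2  2  2  3
 l  0  1  2  2  2  2  3

2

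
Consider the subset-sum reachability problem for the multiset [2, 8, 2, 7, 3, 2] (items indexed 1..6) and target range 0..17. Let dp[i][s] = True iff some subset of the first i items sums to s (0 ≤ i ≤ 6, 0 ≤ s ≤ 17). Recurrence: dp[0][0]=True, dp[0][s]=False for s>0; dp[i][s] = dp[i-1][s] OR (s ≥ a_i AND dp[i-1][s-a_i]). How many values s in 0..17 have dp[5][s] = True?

i\s   0   1   2   3   4   5   6   7   8   9  10  11  12  13  14  15  16  17
  0   T   F   F   F   F   F   F   F   F   F   F   F   F   F   F   F   F   F
  1   T   F   T   F   F   F   F   F   F   F   F   F   F   F   F   F   F   F
  2   T   F   T   F   F   F   F   F   T   F   T   F   F   F   F   F   F   F
  3   T   F   T   F   T   F   F   F   T   F   T   F   T   F   F   F   F   F
  4   T   F   T   F   T   F   F   T   T   T   T   T   T   F   F   T   F   T
  5   T   F   T   T   T   T   F   T   T   T   T   T   T   T   T   T   F   T
  6   T   F   T   T   T   T   T   T   T   T   T   T   T   T   T   T   T   T

15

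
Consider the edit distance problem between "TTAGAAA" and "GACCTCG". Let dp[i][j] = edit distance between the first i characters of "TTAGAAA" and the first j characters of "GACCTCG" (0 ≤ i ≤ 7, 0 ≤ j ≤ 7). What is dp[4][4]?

4

   ''  G  A  C  C  T  C  G
''  0  1  2  3  4  5  6  7
 T  1  1  2  3  4  4  5  6
 T  2  2  2  3  4  4  5  6
 A  3  3  2  3  4  5  5  6
 G  4  3  3  3  4  5  6  5
 A  5  4  3  4  4  5  6  6
 A  6  5  4  4  5  5  6  7
 A  7  6  5  5  5  6  6  7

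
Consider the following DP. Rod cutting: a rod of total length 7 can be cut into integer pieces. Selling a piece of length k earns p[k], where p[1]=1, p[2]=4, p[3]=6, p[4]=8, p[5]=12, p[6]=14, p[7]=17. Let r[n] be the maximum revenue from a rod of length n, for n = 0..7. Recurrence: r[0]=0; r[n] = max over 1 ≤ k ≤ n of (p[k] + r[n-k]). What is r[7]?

17

   n    0    1    2    3    4    5    6    7
r[n]    0    1    4    6    8   12   14   17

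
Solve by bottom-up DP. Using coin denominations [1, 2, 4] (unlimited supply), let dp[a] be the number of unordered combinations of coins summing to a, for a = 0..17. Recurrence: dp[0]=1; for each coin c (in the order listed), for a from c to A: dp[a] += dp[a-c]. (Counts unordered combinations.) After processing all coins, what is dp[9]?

9

after  coin     0     1     2     3     4     5     6     7     8     9    10    11    12    13    14    15    16    17
          1     1     1     1     1     1     1     1     1     1     1     1     1     1     1     1     1     1     1
          2     1     1     2     2     3     3     4     4     5     5     6     6     7     7     8     8     9     9
          4     1     1     2     2     4     4     6     6     9     9    12    12    16    16    20    20    25    25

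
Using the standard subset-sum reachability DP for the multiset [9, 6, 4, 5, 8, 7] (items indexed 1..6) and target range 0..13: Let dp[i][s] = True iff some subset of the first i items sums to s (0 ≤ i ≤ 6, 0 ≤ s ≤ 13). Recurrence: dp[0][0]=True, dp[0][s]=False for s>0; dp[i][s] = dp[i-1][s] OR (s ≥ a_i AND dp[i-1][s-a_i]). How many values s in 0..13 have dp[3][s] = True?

i\s   0   1   2   3   4   5   6   7   8   9  10  11  12  13
  0   T   F   F   F   F   F   F   F   F   F   F   F   F   F
  1   T   F   F   F   F   F   F   F   F   T   F   F   F   F
  2   T   F   F   F   F   F   T   F   F   T   F   F   F   F
  3   T   F   F   F   T   F   T   F   F   T   T   F   F   T
  4   T   F   F   F   T   T   T   F   F   T   T   T   F   T
  5   T   F   F   F   T   T   T   F   T   T   T   T   T   T
  6   T   F   F   F   T   T   T   T   T   T   T   T   T   T

6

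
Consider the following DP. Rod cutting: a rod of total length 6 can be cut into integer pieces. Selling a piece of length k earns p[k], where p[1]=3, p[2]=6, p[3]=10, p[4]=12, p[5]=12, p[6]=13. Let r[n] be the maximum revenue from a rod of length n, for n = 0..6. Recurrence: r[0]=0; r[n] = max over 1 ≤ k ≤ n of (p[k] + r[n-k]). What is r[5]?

16

   n    0    1    2    3    4    5    6
r[n]    0    3    6   10   13   16   20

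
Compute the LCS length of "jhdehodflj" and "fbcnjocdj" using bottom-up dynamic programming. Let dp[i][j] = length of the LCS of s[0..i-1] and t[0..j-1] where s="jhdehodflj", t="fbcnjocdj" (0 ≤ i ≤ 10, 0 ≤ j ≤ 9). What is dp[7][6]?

   ''  f  b  c  n  j  o  c  d  j
''  0  0  0  0  0  0  0  0  0  0
 j  0  0  0  0  0  1  1  1  1  1
 h  0  0  0  0  0  1  1  1  1  1
 d  0  0  0  0  0  1  1  1  2  2
 e  0  0  0  0  0  1  1  1  2  2
 h  0  0  0  0  0  1  1  1  2  2
 o  0  0  0  0  0  1  2  2  2  2
 d  0  0  0  0  0  1  2  2  3  3
 f  0  1  1  1  1  1  2  2  3  3
 l  0  1  1  1  1  1  2  2  3  3
 j  0  1  1  1  1  2  2  2  3  4

2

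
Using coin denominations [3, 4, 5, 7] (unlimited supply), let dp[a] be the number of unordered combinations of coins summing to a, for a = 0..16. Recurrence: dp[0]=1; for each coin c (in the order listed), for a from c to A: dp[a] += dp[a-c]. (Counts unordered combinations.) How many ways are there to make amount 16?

6

after  coin     0     1     2     3     4     5     6     7     8     9    10    11    12    13    14    15    16
          3     1     0     0     1     0     0     1     0     0     1     0     0     1     0     0     1     0
          4     1     0     0     1     1     0     1     1     1     1     1     1     2     1     1     2     2
          5     1     0     0     1     1     1     1     1     2     2     2     2     3     3     3     4     4
          7     1     0     0     1     1     1     1     2     2     2     3     3     4     4     5     6     6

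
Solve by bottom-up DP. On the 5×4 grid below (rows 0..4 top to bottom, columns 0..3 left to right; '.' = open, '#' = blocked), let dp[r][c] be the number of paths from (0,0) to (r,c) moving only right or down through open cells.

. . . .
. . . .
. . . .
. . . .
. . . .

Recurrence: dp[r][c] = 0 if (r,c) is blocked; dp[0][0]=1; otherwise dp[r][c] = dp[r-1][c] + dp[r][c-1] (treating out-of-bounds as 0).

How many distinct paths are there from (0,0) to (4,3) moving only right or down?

r\c   0   1   2   3
  0   1   1   1   1
  1   1   2   3   4
  2   1   3   6  10
  3   1   4  10  20
  4   1   5  15  35

35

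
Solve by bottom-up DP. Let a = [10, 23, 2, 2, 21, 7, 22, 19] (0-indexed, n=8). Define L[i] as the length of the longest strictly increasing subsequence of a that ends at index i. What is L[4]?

2

   i    0    1    2    3    4    5    6    7
a[i]   10   23    2    2   21    7   22   19
L[i]    1    2    1    1    2    2    3    3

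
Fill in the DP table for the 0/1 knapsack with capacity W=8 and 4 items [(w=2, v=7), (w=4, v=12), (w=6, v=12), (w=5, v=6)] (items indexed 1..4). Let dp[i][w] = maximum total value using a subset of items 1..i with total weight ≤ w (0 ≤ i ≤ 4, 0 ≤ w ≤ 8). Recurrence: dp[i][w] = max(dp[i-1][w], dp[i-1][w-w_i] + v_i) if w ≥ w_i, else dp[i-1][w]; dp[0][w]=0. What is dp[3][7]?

19

i\w   0   1   2   3   4   5   6   7   8
  0   0   0   0   0   0   0   0   0   0
  1   0   0   7   7   7   7   7   7   7
  2   0   0   7   7  12  12  19  19  19
  3   0   0   7   7  12  12  19  19  19
  4   0   0   7   7  12  12  19  19  19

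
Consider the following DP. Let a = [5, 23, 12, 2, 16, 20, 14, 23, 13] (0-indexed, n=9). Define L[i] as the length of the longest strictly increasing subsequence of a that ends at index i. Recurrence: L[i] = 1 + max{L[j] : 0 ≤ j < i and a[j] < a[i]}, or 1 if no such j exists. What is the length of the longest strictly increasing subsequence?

   i    0    1    2    3    4    5    6    7    8
a[i]    5   23   12    2   16   20   14   23   13
L[i]    1    2    2    1    3    4    3    5    3

5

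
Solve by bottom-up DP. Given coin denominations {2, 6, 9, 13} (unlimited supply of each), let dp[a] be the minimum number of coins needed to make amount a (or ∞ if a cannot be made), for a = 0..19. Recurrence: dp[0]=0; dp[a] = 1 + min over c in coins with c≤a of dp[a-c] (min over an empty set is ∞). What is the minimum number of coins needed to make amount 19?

 a  0  1  2  3  4  5  6  7  8  9 10 11 12 13 14 15 16 17 18 19
dp  0  -  1  -  2  -  1  -  2  1  3  2  2  1  3  2  4  3  2  2
(- denotes ∞ / unreachable)

2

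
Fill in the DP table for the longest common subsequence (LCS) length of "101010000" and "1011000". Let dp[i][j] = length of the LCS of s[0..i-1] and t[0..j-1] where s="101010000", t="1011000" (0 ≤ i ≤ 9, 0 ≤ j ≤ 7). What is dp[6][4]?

   ''  1  0  1  1  0  0  0
''  0  0  0  0  0  0  0  0
 1  0  1  1  1  1  1  1  1
 0  0  1  2  2  2  2  2  2
 1  0  1  2  3  3  3  3  3
 0  0  1  2  3  3  4  4  4
 1  0  1  2  3  4  4  4  4
 0  0  1  2  3  4  5  5  5
 0  0  1  2  3  4  5  6  6
 0  0  1  2  3  4  5  6  7
 0  0  1  2  3  4  5  6  7

4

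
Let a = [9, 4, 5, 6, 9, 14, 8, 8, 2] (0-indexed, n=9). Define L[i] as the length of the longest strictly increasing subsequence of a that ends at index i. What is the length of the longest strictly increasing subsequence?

   i    0    1    2    3    4    5    6    7    8
a[i]    9    4    5    6    9   14    8    8    2
L[i]    1    1    2    3    4    5    4    4    1

5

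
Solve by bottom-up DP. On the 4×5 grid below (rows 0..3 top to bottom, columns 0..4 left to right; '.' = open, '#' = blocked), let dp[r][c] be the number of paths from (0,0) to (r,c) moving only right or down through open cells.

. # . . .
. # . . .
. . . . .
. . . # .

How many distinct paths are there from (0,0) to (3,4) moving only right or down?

1

r\c   0   1   2   3   4
  0   1   0   0   0   0
  1   1   0   0   0   0
  2   1   1   1   1   1
  3   1   2   3   0   1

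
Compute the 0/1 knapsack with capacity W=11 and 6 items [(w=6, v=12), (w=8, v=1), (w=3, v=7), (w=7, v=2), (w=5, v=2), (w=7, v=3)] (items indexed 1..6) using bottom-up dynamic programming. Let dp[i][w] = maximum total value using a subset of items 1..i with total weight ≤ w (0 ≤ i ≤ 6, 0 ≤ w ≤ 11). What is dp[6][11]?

i\w   0   1   2   3   4   5   6   7   8   9  10  11
  0   0   0   0   0   0   0   0   0   0   0   0   0
  1   0   0   0   0   0   0  12  12  12  12  12  12
  2   0   0   0   0   0   0  12  12  12  12  12  12
  3   0   0   0   7   7   7  12  12  12  19  19  19
  4   0   0   0   7   7   7  12  12  12  19  19  19
  5   0   0   0   7   7   7  12  12  12  19  19  19
  6   0   0   0   7   7   7  12  12  12  19  19  19

19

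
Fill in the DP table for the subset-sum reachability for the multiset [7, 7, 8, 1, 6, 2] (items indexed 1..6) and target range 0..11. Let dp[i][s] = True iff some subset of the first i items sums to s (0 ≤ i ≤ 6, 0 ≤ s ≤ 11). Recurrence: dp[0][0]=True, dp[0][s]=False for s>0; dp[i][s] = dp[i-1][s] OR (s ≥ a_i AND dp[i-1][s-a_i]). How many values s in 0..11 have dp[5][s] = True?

i\s   0   1   2   3   4   5   6   7   8   9  10  11
  0   T   F   F   F   F   F   F   F   F   F   F   F
  1   T   F   F   F   F   F   F   T   F   F   F   F
  2   T   F   F   F   F   F   F   T   F   F   F   F
  3   T   F   F   F   F   F   F   T   T   F   F   F
  4   T   T   F   F   F   F   F   T   T   T   F   F
  5   T   T   F   F   F   F   T   T   T   T   F   F
  6   T   T   T   T   F   F   T   T   T   T   T   T

6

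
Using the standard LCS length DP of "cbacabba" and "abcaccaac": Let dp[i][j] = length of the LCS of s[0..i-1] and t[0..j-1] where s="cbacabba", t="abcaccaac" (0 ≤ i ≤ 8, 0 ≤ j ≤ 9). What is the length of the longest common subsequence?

5

   ''  a  b  c  a  c  c  a  a  c
''  0  0  0  0  0  0  0  0  0  0
 c  0  0  0  1  1  1  1  1  1  1
 b  0  0  1  1  1  1  1  1  1  1
 a  0  1  1  1  2  2  2  2  2  2
 c  0  1  1  2  2  3  3  3  3  3
 a  0  1  1  2  3  3  3  4  4  4
 b  0  1  2  2  3  3  3  4  4  4
 b  0  1  2  2  3  3  3  4  4  4
 a  0  1  2  2  3  3  3  4  5  5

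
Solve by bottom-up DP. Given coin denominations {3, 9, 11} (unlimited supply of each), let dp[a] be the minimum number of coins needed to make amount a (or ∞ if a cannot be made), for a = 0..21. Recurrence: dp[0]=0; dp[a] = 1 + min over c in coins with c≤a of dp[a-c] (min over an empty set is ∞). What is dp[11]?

 a  0  1  2  3  4  5  6  7  8  9 10 11 12 13 14 15 16 17 18 19 20 21
dp  0  -  -  1  -  -  2  -  -  1  -  1  2  -  2  3  -  3  2  -  2  3
(- denotes ∞ / unreachable)

1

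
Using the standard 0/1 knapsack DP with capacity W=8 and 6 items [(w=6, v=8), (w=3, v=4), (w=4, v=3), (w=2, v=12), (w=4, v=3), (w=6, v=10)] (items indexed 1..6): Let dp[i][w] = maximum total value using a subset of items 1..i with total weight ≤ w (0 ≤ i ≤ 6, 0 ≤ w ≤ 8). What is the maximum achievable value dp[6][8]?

i\w   0   1   2   3   4   5   6   7   8
  0   0   0   0   0   0   0   0   0   0
  1   0   0   0   0   0   0   8   8   8
  2   0   0   0   4   4   4   8   8   8
  3   0   0   0   4   4   4   8   8   8
  4   0   0  12  12  12  16  16  16  20
  5   0   0  12  12  12  16  16  16  20
  6   0   0  12  12  12  16  16  16  22

22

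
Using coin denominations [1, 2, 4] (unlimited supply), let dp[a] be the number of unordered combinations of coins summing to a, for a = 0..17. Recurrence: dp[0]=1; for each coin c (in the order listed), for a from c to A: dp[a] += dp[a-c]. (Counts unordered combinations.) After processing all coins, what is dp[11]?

after  coin     0     1     2     3     4     5     6     7     8     9    10    11    12    13    14    15    16    17
          1     1     1     1     1     1     1     1     1     1     1     1     1     1     1     1     1     1     1
          2     1     1     2     2     3     3     4     4     5     5     6     6     7     7     8     8     9     9
          4     1     1     2     2     4     4     6     6     9     9    12    12    16    16    20    20    25    25

12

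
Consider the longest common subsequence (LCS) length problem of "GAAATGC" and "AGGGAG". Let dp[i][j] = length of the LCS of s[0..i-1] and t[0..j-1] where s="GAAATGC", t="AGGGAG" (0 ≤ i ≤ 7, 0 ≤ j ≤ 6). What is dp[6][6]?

   ''  A  G  G  G  A  G
''  0  0  0  0  0  0  0
 G  0  0  1  1  1  1  1
 A  0  1  1  1  1  2  2
 A  0  1  1  1  1  2  2
 A  0  1  1  1  1  2  2
 T  0  1  1  1  1  2  2
 G  0  1  2  2  2  2  3
 C  0  1  2  2  2  2  3

3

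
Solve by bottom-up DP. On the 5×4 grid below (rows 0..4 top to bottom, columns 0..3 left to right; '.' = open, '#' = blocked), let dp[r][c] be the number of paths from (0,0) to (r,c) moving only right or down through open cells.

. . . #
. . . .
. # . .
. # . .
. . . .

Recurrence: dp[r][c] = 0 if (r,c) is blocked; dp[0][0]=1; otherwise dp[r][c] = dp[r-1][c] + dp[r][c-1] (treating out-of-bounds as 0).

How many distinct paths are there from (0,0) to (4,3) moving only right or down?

13

r\c   0   1   2   3
  0   1   1   1   0
  1   1   2   3   3
  2   1   0   3   6
  3   1   0   3   9
  4   1   1   4  13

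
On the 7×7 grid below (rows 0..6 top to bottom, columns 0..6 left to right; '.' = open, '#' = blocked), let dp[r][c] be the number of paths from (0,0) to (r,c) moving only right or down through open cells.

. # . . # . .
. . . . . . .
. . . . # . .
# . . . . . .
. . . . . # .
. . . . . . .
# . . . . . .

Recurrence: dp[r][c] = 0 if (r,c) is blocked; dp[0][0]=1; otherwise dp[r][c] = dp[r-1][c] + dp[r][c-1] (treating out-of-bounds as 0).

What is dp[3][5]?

10

r\c   0   1   2   3   4   5   6
  0   1   0   0   0   0   0   0
  1   1   1   1   1   1   1   1
  2   1   2   3   4   0   1   2
  3   0   2   5   9   9  10  12
  4   0   2   7  16  25   0  12
  5   0   2   9  25  50  50  62
  6   0   2  11  36  86 136 198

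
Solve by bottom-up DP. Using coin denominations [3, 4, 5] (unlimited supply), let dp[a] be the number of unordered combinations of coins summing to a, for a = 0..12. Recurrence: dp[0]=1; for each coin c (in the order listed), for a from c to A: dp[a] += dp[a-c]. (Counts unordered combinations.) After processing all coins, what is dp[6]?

after  coin     0     1     2     3     4     5     6     7     8     9    10    11    12
          3     1     0     0     1     0     0     1     0     0     1     0     0     1
          4     1     0     0     1     1     0     1     1     1     1     1     1     2
          5     1     0     0     1     1     1     1     1     2     2     2     2     3

1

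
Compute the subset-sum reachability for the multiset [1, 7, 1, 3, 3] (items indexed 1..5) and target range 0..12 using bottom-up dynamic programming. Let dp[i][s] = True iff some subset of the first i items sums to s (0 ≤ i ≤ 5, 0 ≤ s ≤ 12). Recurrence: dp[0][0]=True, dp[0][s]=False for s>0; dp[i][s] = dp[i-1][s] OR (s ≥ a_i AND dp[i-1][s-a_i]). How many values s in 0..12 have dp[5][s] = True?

13

i\s   0   1   2   3   4   5   6   7   8   9  10  11  12
  0   T   F   F   F   F   F   F   F   F   F   F   F   F
  1   T   T   F   F   F   F   F   F   F   F   F   F   F
  2   T   T   F   F   F   F   F   T   T   F   F   F   F
  3   T   T   T   F   F   F   F   T   T   T   F   F   F
  4   T   T   T   T   T   T   F   T   T   T   T   T   T
  5   T   T   T   T   T   T   T   T   T   T   T   T   T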